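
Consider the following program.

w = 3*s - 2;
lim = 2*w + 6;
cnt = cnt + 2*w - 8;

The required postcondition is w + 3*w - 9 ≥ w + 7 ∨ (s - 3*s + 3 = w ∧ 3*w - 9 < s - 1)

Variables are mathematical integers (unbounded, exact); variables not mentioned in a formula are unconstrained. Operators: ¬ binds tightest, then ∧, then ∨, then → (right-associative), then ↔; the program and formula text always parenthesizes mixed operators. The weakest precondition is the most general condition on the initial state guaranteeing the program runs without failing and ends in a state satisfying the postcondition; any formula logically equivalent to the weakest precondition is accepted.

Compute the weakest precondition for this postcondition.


Working backward. After the program, the postcondition w + 3*w - 9 ≥ w + 7 ∨ (s - 3*s + 3 = w ∧ 3*w - 9 < s - 1) must hold; in canonical form it is 3*w ≥ 16 ∨ (2*s + w = 3 ∧ 3*w < s + 8).
Before cnt := cnt + 2*w - 8: 3*w ≥ 16 ∨ (2*s + w = 3 ∧ 3*w < s + 8)
Before lim := 2*w + 6: 3*w ≥ 16 ∨ (2*s + w = 3 ∧ 3*w < s + 8)
Before w := 3*s - 2: 9*s ≥ 22 ∨ (5*s = 5 ∧ 8*s < 14)
Answer: WP = 9*s ≥ 22 ∨ (5*s = 5 ∧ 8*s < 14)


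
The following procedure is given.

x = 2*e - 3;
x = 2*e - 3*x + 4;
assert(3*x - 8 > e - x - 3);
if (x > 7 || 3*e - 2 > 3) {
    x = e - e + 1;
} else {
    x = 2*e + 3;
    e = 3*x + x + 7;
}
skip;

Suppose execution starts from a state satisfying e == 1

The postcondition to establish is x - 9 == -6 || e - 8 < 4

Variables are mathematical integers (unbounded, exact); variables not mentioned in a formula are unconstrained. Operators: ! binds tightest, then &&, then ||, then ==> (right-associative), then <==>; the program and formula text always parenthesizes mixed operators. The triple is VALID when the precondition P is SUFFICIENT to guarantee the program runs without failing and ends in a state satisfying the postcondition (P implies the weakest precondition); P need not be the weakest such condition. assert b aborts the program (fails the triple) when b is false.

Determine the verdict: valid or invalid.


Working backward. After the program, the postcondition x - 9 == -6 || e - 8 < 4 must hold; in canonical form it is x == 3 || e < 12.
Before skip: x == 3 || e < 12
Then branch requires e < 12; else branch requires 2*e == 0 || 8*e < -7.
Before the if: ((x > 7 || 3*e > 5) ==> e < 12) && ((!(x > 7 || 3*e > 5)) ==> (2*e == 0 || 8*e < -7))
Before assert 3*x - 8 > e - x - 3: 4*x > e + 5 && ((x > 7 || 3*e > 5) ==> e < 12) && ((!(x > 7 || 3*e > 5)) ==> (2*e == 0 || 8*e < -7))
Before x := 2*e - 3*x + 4: 7*e > 12*x - 11 && ((2*e > 3*x + 3 || 3*e > 5) ==> e < 12) && ((!(2*e > 3*x + 3 || 3*e > 5)) ==> (2*e == 0 || 8*e < -7))
Before x := 2*e - 3: 17*e < 47 && ((4*e < 6 || 3*e > 5) ==> e < 12) && ((!(4*e < 6 || 3*e > 5)) ==> (2*e == 0 || 8*e < -7))
The weakest precondition is 17*e < 47 && ((4*e < 6 || 3*e > 5) ==> e < 12) && ((!(4*e < 6 || 3*e > 5)) ==> (2*e == 0 || 8*e < -7)).
Check whether e == 1 implies it.
Every state satisfying the precondition satisfies the weakest precondition: the implication holds.
Answer: valid


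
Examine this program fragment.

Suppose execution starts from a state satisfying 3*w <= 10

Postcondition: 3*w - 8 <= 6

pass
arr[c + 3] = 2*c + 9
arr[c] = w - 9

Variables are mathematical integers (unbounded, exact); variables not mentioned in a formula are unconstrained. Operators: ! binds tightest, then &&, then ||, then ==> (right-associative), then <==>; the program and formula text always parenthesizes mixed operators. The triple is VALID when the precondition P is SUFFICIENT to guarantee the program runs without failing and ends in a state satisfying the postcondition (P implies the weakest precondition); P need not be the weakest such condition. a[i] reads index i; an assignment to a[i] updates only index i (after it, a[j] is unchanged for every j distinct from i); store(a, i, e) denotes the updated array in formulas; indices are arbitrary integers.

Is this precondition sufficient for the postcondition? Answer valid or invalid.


Working backward. After the program, the postcondition 3*w - 8 <= 6 must hold; in canonical form it is 3*w <= 14.
Before arr[c] := w - 9: 3*w <= 14
Before arr[c + 3] := 2*c + 9: 3*w <= 14
Before skip: 3*w <= 14
The weakest precondition is 3*w <= 14.
Check whether 3*w <= 10 implies it.
Every state satisfying the precondition satisfies the weakest precondition: the implication holds.
Answer: valid


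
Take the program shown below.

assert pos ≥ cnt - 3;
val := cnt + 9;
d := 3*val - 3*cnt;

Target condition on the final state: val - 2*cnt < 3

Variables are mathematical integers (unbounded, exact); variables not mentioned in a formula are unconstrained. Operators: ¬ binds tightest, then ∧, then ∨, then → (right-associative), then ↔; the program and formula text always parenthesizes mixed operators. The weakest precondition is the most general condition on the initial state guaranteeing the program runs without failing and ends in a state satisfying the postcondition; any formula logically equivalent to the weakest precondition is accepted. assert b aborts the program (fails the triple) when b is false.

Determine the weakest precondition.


Working backward. After the program, the postcondition val - 2*cnt < 3 must hold; in canonical form it is val < 2*cnt + 3.
Before d := 3*val - 3*cnt: val < 2*cnt + 3
Before val := cnt + 9: cnt > 6
Before assert pos ≥ cnt - 3: pos ≥ cnt - 3 ∧ cnt > 6
Answer: WP = pos ≥ cnt - 3 ∧ cnt > 6


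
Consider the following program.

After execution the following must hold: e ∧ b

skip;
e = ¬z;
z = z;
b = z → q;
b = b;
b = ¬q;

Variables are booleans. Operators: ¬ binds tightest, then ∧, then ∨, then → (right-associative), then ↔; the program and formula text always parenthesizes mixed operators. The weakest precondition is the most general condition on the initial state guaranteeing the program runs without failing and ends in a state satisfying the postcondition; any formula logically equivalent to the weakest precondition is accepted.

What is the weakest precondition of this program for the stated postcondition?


Working backward. After the program, e ∧ b must hold.
Before b := ¬q: e ∧ (¬q)
Before b := b: e ∧ (¬q)
Before b := z → q: e ∧ (¬q)
Before z := z: e ∧ (¬q)
Before e := ¬z: (¬z) ∧ (¬q)
Before skip: (¬z) ∧ (¬q)
Answer: WP = (¬z) ∧ (¬q)


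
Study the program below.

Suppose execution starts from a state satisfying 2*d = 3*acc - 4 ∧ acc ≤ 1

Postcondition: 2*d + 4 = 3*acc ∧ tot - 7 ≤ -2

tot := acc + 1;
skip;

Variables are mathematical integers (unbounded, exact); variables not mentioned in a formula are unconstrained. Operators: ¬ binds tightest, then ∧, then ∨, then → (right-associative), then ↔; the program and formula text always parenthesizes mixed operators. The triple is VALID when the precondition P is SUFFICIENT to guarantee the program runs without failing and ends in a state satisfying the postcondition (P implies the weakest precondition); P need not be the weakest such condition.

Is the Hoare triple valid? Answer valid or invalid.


Working backward. After the program, the postcondition 2*d + 4 = 3*acc ∧ tot - 7 ≤ -2 must hold; in canonical form it is 2*d = 3*acc - 4 ∧ tot ≤ 5.
Before skip: 2*d = 3*acc - 4 ∧ tot ≤ 5
Before tot := acc + 1: 2*d = 3*acc - 4 ∧ acc ≤ 4
The weakest precondition is 2*d = 3*acc - 4 ∧ acc ≤ 4.
Check whether 2*d = 3*acc - 4 ∧ acc ≤ 1 implies it.
Every state satisfying the precondition satisfies the weakest precondition: the implication holds.
Answer: valid


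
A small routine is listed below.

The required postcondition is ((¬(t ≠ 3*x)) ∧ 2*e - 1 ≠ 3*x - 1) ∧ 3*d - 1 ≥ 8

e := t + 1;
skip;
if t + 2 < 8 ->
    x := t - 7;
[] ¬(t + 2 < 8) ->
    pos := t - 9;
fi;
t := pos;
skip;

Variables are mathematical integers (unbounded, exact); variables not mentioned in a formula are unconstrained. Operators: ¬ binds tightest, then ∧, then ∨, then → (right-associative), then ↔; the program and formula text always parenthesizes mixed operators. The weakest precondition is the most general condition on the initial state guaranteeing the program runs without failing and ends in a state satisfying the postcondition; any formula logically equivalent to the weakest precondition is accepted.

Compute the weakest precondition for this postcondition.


Working backward. After the program, the postcondition ((¬(t ≠ 3*x)) ∧ 2*e - 1 ≠ 3*x - 1) ∧ 3*d - 1 ≥ 8 must hold; in canonical form it is (¬(t ≠ 3*x)) ∧ 2*e ≠ 3*x ∧ 3*d ≥ 9.
Before skip: (¬(t ≠ 3*x)) ∧ 2*e ≠ 3*x ∧ 3*d ≥ 9
Before t := pos: (¬(pos ≠ 3*x)) ∧ 2*e ≠ 3*x ∧ 3*d ≥ 9
Then branch requires (¬(pos ≠ 3*t - 21)) ∧ 2*e ≠ 3*t - 21 ∧ 3*d ≥ 9; else branch requires (¬(t ≠ 3*x + 9)) ∧ 2*e ≠ 3*x ∧ 3*d ≥ 9.
Before the if: (t < 6 → ((¬(pos ≠ 3*t - 21)) ∧ 2*e ≠ 3*t - 21 ∧ 3*d ≥ 9)) ∧ ((¬(t < 6)) → ((¬(t ≠ 3*x + 9)) ∧ 2*e ≠ 3*x ∧ 3*d ≥ 9))
Before skip: (t < 6 → ((¬(pos ≠ 3*t - 21)) ∧ 2*e ≠ 3*t - 21 ∧ 3*d ≥ 9)) ∧ ((¬(t < 6)) → ((¬(t ≠ 3*x + 9)) ∧ 2*e ≠ 3*x ∧ 3*d ≥ 9))
Before e := t + 1: (t < 6 → ((¬(pos ≠ 3*t - 21)) ∧ t ≠ 23 ∧ 3*d ≥ 9)) ∧ ((¬(t < 6)) → ((¬(t ≠ 3*x + 9)) ∧ 2*t ≠ 3*x - 2 ∧ 3*d ≥ 9))
Answer: WP = (t < 6 → ((¬(pos ≠ 3*t - 21)) ∧ t ≠ 23 ∧ 3*d ≥ 9)) ∧ ((¬(t < 6)) → ((¬(t ≠ 3*x + 9)) ∧ 2*t ≠ 3*x - 2 ∧ 3*d ≥ 9))


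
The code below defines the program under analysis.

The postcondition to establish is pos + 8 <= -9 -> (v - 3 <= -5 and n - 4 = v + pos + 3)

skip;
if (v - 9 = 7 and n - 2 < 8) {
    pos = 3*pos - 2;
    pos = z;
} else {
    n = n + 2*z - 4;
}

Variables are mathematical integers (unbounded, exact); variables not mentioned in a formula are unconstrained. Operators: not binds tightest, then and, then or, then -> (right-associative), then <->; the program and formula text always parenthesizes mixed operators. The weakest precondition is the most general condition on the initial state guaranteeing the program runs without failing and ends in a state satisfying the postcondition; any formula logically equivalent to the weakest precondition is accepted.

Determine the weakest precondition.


Working backward. After the program, the postcondition pos + 8 <= -9 -> (v - 3 <= -5 and n - 4 = v + pos + 3) must hold; in canonical form it is pos <= -17 -> (v <= -2 and n = pos + v + 7).
Then branch requires z <= -17 -> (v <= -2 and n = v + z + 7); else branch requires pos <= -17 -> (v <= -2 and n + 2*z = pos + v + 11).
Before the if: ((v = 16 and n < 10) -> (z <= -17 -> (v <= -2 and n = v + z + 7))) and ((not (v = 16 and n < 10)) -> (pos <= -17 -> (v <= -2 and n + 2*z = pos + v + 11)))
Before skip: ((v = 16 and n < 10) -> (z <= -17 -> (v <= -2 and n = v + z + 7))) and ((not (v = 16 and n < 10)) -> (pos <= -17 -> (v <= -2 and n + 2*z = pos + v + 11)))
Answer: WP = ((v = 16 and n < 10) -> (z <= -17 -> (v <= -2 and n = v + z + 7))) and ((not (v = 16 and n < 10)) -> (pos <= -17 -> (v <= -2 and n + 2*z = pos + v + 11)))


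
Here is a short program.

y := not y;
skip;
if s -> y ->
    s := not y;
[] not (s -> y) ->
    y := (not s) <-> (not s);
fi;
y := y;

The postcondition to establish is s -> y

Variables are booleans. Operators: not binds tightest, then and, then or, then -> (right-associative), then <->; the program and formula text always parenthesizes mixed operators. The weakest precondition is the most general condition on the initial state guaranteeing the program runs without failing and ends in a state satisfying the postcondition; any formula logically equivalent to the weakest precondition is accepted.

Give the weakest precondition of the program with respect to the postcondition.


Working backward. After the program, s -> y must hold.
Before y := y: s -> y
Then branch requires (not y) -> y; else branch requires true.
Before the if: (s -> y) -> ((not y) -> y)
Before skip: (s -> y) -> ((not y) -> y)
Before y := not y: (s -> (not y)) -> (y -> (not y))
Answer: WP = (s -> (not y)) -> (y -> (not y))


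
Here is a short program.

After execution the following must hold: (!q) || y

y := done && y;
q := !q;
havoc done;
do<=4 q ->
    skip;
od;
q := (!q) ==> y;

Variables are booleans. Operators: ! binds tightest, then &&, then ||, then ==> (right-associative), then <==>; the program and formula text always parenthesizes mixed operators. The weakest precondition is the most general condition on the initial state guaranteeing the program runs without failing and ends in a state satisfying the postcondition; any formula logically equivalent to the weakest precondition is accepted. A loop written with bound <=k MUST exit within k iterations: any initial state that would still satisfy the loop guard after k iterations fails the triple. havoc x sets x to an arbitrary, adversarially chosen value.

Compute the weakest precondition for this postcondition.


Working backward. After the program, (!q) || y must hold.
Before q := (!q) ==> y: (!((!q) ==> y)) || y
Before the loop (bound <=4), unroll the exhaustion recursion (WP_0 = exit-now case; WP_j = one more guarded iteration, up to j = 4):
  WP_0: (!q) && ((!((!q) ==> y)) || y)
  WP_1: (q ==> ((!q) && ((!((!q) ==> y)) || y))) && ((!q) ==> ((!((!q) ==> y)) || y))
  WP_2: (q ==> ((q ==> ((!q) && ((!((!q) ==> y)) || y))) && ((!q) ==> ((!((!q) ==> y)) || y)))) && ((!q) ==> ((!((!q) ==> y)) || y))
  WP_3: (q ==> ((q ==> ((q ==> ((!q) && ((!((!q) ==> y)) || y))) && ((!q) ==> ((!((!q) ==> y)) || y)))) && ((!q) ==> ((!((!q) ==> y)) || y)))) && ((!q) ==> ((!((!q) ==> y)) || y))
  WP_4: (q ==> ((q ==> ((q ==> ((q ==> ((!q) && ((!((!q) ==> y)) || y))) && ((!q) ==> ((!((!q) ==> y)) || y)))) && ((!q) ==> ((!((!q) ==> y)) || y)))) && ((!q) ==> ((!((!q) ==> y)) || y)))) && ((!q) ==> ((!((!q) ==> y)) || y))
So before the loop: (q ==> ((q ==> ((q ==> ((q ==> ((!q) && ((!((!q) ==> y)) || y))) && ((!q) ==> ((!((!q) ==> y)) || y)))) && ((!q) ==> ((!((!q) ==> y)) || y)))) && ((!q) ==> ((!((!q) ==> y)) || y)))) && ((!q) ==> ((!((!q) ==> y)) || y))
Before havoc done: (q ==> ((q ==> ((q ==> ((q ==> ((!q) && ((!((!q) ==> y)) || y))) && ((!q) ==> ((!((!q) ==> y)) || y)))) && ((!q) ==> ((!((!q) ==> y)) || y)))) && ((!q) ==> ((!((!q) ==> y)) || y)))) && ((!q) ==> ((!((!q) ==> y)) || y))
Before q := !q: ((!q) ==> (((!q) ==> (((!q) ==> (((!q) ==> (q && ((!(q ==> y)) || y))) && (q ==> ((!(q ==> y)) || y)))) && (q ==> ((!(q ==> y)) || y)))) && (q ==> ((!(q ==> y)) || y)))) && (q ==> ((!(q ==> y)) || y))
Before y := done && y: ((!q) ==> (((!q) ==> (((!q) ==> (((!q) ==> (q && ((!(q ==> (done && y))) || (done && y)))) && (q ==> ((!(q ==> (done && y))) || (done && y))))) && (q ==> ((!(q ==> (done && y))) || (done && y))))) && (q ==> ((!(q ==> (done && y))) || (done && y))))) && (q ==> ((!(q ==> (done && y))) || (done && y)))
Answer: WP = ((!q) ==> (((!q) ==> (((!q) ==> (((!q) ==> (q && ((!(q ==> (done && y))) || (done && y)))) && (q ==> ((!(q ==> (done && y))) || (done && y))))) && (q ==> ((!(q ==> (done && y))) || (done && y))))) && (q ==> ((!(q ==> (done && y))) || (done && y))))) && (q ==> ((!(q ==> (done && y))) || (done && y)))


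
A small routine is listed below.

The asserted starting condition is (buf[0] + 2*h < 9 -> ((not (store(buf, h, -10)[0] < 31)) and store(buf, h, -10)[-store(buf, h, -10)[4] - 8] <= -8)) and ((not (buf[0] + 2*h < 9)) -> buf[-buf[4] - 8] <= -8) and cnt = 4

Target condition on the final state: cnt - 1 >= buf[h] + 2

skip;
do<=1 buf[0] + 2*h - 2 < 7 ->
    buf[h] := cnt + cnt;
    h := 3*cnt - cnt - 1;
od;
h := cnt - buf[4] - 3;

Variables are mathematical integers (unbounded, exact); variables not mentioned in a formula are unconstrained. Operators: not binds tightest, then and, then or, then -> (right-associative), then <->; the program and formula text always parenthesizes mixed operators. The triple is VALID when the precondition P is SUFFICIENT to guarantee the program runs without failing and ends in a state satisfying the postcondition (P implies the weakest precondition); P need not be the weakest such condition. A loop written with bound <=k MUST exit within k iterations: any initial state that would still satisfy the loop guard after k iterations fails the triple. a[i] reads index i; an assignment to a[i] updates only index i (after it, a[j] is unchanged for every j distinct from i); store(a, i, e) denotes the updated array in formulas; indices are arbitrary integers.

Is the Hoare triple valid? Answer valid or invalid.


Working backward. After the program, the postcondition cnt - 1 >= buf[h] + 2 must hold; in canonical form it is cnt >= buf[h] + 3.
Before h := cnt - buf[4] - 3: cnt >= buf[-buf[4] + cnt - 3] + 3
Before the loop (bound <=1), unroll the exhaustion recursion (WP_0 = exit-now case; WP_j = one more guarded iteration, up to j = 1):
  WP_0: (not (buf[0] + 2*h < 9)) and cnt >= buf[-buf[4] + cnt - 3] + 3
  WP_1: (buf[0] + 2*h < 9 -> ((not (store(buf, h, 2*cnt)[0] + 4*cnt < 11)) and cnt >= store(buf, h, 2*cnt)[-store(buf, h, 2*cnt)[4] + cnt - 3] + 3)) and ((not (buf[0] + 2*h < 9)) -> cnt >= buf[-buf[4] + cnt - 3] + 3)
So before the loop: (buf[0] + 2*h < 9 -> ((not (store(buf, h, 2*cnt)[0] + 4*cnt < 11)) and cnt >= store(buf, h, 2*cnt)[-store(buf, h, 2*cnt)[4] + cnt - 3] + 3)) and ((not (buf[0] + 2*h < 9)) -> cnt >= buf[-buf[4] + cnt - 3] + 3)
Before skip: (buf[0] + 2*h < 9 -> ((not (store(buf, h, 2*cnt)[0] + 4*cnt < 11)) and cnt >= store(buf, h, 2*cnt)[-store(buf, h, 2*cnt)[4] + cnt - 3] + 3)) and ((not (buf[0] + 2*h < 9)) -> cnt >= buf[-buf[4] + cnt - 3] + 3)
The weakest precondition is (buf[0] + 2*h < 9 -> ((not (store(buf, h, 2*cnt)[0] + 4*cnt < 11)) and cnt >= store(buf, h, 2*cnt)[-store(buf, h, 2*cnt)[4] + cnt - 3] + 3)) and ((not (buf[0] + 2*h < 9)) -> cnt >= buf[-buf[4] + cnt - 3] + 3).
Check whether (buf[0] + 2*h < 9 -> ((not (store(buf, h, -10)[0] < 31)) and store(buf, h, -10)[-store(buf, h, -10)[4] - 8] <= -8)) and ((not (buf[0] + 2*h < 9)) -> buf[-buf[4] - 8] <= -8) and cnt = 4 implies it.
Countermodel: at the initial state buf = {[-15529] = -6524, [-15520] = 2, [0] = -14071, [4] = 15521, [7040] = 3, elsewhere 3}, cnt = 4, h = 7040, the precondition holds but the weakest precondition fails.
Answer: invalid


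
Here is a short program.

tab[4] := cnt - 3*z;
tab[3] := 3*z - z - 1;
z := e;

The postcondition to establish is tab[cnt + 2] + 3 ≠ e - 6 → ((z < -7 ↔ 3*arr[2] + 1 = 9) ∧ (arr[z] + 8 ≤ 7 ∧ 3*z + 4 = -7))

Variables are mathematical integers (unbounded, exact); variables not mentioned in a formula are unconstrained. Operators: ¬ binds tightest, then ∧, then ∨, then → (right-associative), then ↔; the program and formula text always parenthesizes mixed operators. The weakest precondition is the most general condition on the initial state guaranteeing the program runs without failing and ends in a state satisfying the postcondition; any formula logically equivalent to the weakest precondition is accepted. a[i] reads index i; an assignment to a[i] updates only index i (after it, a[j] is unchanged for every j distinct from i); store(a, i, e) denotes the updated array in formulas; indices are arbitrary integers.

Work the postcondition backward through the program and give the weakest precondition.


Working backward. After the program, the postcondition tab[cnt + 2] + 3 ≠ e - 6 → ((z < -7 ↔ 3*arr[2] + 1 = 9) ∧ (arr[z] + 8 ≤ 7 ∧ 3*z + 4 = -7)) must hold; in canonical form it is tab[cnt + 2] ≠ e - 9 → ((z < -7 ↔ 3*arr[2] = 8) ∧ arr[z] ≤ -1 ∧ 3*z = -11).
Before z := e: tab[cnt + 2] ≠ e - 9 → ((e < -7 ↔ 3*arr[2] = 8) ∧ arr[e] ≤ -1 ∧ 3*e = -11)
Before tab[3] := 3*z - z - 1: store(tab, 3, 2*z - 1)[cnt + 2] ≠ e - 9 → ((e < -7 ↔ 3*arr[2] = 8) ∧ arr[e] ≤ -1 ∧ 3*e = -11)
Before tab[4] := cnt - 3*z: store(store(tab, 4, cnt - 3*z), 3, 2*z - 1)[cnt + 2] ≠ e - 9 → ((e < -7 ↔ 3*arr[2] = 8) ∧ arr[e] ≤ -1 ∧ 3*e = -11)
Answer: WP = store(store(tab, 4, cnt - 3*z), 3, 2*z - 1)[cnt + 2] ≠ e - 9 → ((e < -7 ↔ 3*arr[2] = 8) ∧ arr[e] ≤ -1 ∧ 3*e = -11)


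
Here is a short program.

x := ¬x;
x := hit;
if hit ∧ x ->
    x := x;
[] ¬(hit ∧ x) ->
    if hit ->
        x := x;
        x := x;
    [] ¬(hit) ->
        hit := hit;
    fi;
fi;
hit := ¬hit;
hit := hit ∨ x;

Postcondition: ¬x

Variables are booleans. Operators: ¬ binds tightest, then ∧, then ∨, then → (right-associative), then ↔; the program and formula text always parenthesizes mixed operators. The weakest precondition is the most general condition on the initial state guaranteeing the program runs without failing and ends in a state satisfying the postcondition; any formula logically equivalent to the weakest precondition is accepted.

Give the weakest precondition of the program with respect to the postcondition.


Working backward. After the program, ¬x must hold.
Before hit := hit ∨ x: ¬x
Before hit := ¬hit: ¬x
Then branch requires ¬x; else branch requires (hit → (¬x)) ∧ ((¬hit) → (¬x)).
Before the if: ((hit ∧ x) → (¬x)) ∧ ((¬(hit ∧ x)) → ((hit → (¬x)) ∧ ((¬hit) → (¬x))))
Before x := hit: (hit → (¬hit)) ∧ ((¬hit) → (hit → (¬hit)))
Before x := ¬x: (hit → (¬hit)) ∧ ((¬hit) → (hit → (¬hit)))
Answer: WP = (hit → (¬hit)) ∧ ((¬hit) → (hit → (¬hit)))


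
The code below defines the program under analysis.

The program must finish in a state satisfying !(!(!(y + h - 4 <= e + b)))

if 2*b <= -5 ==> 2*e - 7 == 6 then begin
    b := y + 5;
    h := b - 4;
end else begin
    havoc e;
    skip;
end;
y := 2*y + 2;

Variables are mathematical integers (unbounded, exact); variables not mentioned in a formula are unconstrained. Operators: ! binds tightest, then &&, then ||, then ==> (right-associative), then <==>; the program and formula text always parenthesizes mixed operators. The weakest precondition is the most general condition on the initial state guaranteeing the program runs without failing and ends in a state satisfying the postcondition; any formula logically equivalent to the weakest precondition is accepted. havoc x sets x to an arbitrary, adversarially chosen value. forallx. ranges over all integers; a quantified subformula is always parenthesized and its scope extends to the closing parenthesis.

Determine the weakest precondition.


Working backward. After the program, the postcondition !(!(!(y + h - 4 <= e + b))) must hold; in canonical form it is !(h + y <= b + e + 4).
Before y := 2*y + 2: !(h + 2*y <= b + e + 2)
Then branch requires !(2*y <= e + 6); else branch requires forall e_1. (!(h + 2*y <= b + e_1 + 2)).
Before the if: ((2*b <= -5 ==> 2*e == 13) ==> (!(2*y <= e + 6))) && ((!(2*b <= -5 ==> 2*e == 13)) ==> (forall e_1. (!(h + 2*y <= b + e_1 + 2))))
Answer: WP = ((2*b <= -5 ==> 2*e == 13) ==> (!(2*y <= e + 6))) && ((!(2*b <= -5 ==> 2*e == 13)) ==> (forall e_1. (!(h + 2*y <= b + e_1 + 2))))


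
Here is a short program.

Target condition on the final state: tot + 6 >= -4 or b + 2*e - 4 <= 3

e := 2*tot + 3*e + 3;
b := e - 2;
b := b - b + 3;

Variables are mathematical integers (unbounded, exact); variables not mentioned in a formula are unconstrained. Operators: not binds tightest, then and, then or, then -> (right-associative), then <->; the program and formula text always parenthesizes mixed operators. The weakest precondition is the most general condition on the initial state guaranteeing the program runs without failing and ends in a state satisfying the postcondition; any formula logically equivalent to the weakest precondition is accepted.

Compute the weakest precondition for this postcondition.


Working backward. After the program, the postcondition tot + 6 >= -4 or b + 2*e - 4 <= 3 must hold; in canonical form it is tot >= -10 or b + 2*e <= 7.
Before b := b - b + 3: tot >= -10 or 2*e <= 4
Before b := e - 2: tot >= -10 or 2*e <= 4
Before e := 2*tot + 3*e + 3: tot >= -10 or 6*e + 4*tot <= -2
Answer: WP = tot >= -10 or 6*e + 4*tot <= -2


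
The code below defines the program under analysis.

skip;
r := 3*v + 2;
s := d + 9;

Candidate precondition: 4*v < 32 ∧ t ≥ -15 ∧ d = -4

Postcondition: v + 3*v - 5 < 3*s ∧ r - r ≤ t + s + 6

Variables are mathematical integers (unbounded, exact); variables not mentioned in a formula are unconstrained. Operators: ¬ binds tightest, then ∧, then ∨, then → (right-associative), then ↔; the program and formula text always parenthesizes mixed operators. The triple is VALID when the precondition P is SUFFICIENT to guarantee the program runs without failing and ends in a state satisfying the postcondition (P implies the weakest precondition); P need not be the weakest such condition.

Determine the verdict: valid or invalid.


Working backward. After the program, the postcondition v + 3*v - 5 < 3*s ∧ r - r ≤ t + s + 6 must hold; in canonical form it is 4*v < 3*s + 5 ∧ s + t ≥ -6.
Before s := d + 9: 4*v < 3*d + 32 ∧ d + t ≥ -15
Before r := 3*v + 2: 4*v < 3*d + 32 ∧ d + t ≥ -15
Before skip: 4*v < 3*d + 32 ∧ d + t ≥ -15
The weakest precondition is 4*v < 3*d + 32 ∧ d + t ≥ -15.
Check whether 4*v < 32 ∧ t ≥ -15 ∧ d = -4 implies it.
Countermodel: at the initial state d = -4, t = -12, v = 0, the precondition holds but the weakest precondition fails.
Answer: invalid


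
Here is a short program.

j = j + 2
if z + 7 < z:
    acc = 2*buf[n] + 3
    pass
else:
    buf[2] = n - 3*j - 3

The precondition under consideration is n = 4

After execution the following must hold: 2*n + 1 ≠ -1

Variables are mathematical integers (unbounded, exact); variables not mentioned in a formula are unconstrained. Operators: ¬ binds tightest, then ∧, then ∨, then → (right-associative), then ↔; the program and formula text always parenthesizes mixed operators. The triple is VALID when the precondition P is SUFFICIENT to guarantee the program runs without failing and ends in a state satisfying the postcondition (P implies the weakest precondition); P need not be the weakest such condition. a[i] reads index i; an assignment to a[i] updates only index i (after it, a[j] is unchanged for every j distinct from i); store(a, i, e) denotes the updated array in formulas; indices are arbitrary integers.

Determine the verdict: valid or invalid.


Working backward. After the program, the postcondition 2*n + 1 ≠ -1 must hold; in canonical form it is 2*n ≠ -2.
Then branch requires 2*n ≠ -2; else branch requires 2*n ≠ -2.
Before the if: 2*n ≠ -2
Before j := j + 2: 2*n ≠ -2
The weakest precondition is 2*n ≠ -2.
Check whether n = 4 implies it.
Every state satisfying the precondition satisfies the weakest precondition: the implication holds.
Answer: valid


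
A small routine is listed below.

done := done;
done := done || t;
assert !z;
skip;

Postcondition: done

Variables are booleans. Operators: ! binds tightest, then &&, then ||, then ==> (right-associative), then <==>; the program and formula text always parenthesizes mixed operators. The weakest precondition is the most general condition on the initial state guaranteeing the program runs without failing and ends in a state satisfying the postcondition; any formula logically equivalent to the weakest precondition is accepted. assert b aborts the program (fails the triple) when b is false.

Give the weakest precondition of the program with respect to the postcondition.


Working backward. After the program, done must hold.
Before skip: done
Before assert !z: (!z) && done
Before done := done || t: (!z) && (done || t)
Before done := done: (!z) && (done || t)
Answer: WP = (!z) && (done || t)


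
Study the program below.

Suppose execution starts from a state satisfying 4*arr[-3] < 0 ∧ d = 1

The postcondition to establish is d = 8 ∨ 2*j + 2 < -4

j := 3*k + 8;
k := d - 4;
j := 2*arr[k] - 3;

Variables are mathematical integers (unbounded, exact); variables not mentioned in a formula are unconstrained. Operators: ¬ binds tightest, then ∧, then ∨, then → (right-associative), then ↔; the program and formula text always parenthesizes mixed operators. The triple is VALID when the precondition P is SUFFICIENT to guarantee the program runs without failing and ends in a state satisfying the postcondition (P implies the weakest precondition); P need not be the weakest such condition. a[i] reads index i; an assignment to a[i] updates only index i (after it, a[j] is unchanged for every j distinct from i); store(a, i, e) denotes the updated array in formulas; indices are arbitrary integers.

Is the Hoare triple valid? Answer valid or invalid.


Working backward. After the program, the postcondition d = 8 ∨ 2*j + 2 < -4 must hold; in canonical form it is d = 8 ∨ 2*j < -6.
Before j := 2*arr[k] - 3: d = 8 ∨ 4*arr[k] < 0
Before k := d - 4: d = 8 ∨ 4*arr[d - 4] < 0
Before j := 3*k + 8: d = 8 ∨ 4*arr[d - 4] < 0
The weakest precondition is d = 8 ∨ 4*arr[d - 4] < 0.
Check whether 4*arr[-3] < 0 ∧ d = 1 implies it.
Every state satisfying the precondition satisfies the weakest precondition: the implication holds.
Answer: valid


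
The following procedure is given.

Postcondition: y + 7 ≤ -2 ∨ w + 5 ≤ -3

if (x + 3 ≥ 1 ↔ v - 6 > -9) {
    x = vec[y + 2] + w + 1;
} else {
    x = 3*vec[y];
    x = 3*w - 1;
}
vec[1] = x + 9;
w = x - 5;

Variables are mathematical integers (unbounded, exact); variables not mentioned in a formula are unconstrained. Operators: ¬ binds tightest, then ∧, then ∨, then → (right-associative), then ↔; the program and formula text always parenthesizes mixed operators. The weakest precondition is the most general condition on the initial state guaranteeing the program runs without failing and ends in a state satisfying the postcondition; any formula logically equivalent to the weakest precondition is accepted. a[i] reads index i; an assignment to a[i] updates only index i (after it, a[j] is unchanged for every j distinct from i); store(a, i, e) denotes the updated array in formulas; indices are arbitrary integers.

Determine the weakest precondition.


Working backward. After the program, the postcondition y + 7 ≤ -2 ∨ w + 5 ≤ -3 must hold; in canonical form it is y ≤ -9 ∨ w ≤ -8.
Before w := x - 5: y ≤ -9 ∨ x ≤ -3
Before vec[1] := x + 9: y ≤ -9 ∨ x ≤ -3
Then branch requires y ≤ -9 ∨ vec[y + 2] + w ≤ -4; else branch requires y ≤ -9 ∨ 3*w ≤ -2.
Before the if: ((x ≥ -2 ↔ v > -3) → (y ≤ -9 ∨ vec[y + 2] + w ≤ -4)) ∧ ((¬(x ≥ -2 ↔ v > -3)) → (y ≤ -9 ∨ 3*w ≤ -2))
Answer: WP = ((x ≥ -2 ↔ v > -3) → (y ≤ -9 ∨ vec[y + 2] + w ≤ -4)) ∧ ((¬(x ≥ -2 ↔ v > -3)) → (y ≤ -9 ∨ 3*w ≤ -2))


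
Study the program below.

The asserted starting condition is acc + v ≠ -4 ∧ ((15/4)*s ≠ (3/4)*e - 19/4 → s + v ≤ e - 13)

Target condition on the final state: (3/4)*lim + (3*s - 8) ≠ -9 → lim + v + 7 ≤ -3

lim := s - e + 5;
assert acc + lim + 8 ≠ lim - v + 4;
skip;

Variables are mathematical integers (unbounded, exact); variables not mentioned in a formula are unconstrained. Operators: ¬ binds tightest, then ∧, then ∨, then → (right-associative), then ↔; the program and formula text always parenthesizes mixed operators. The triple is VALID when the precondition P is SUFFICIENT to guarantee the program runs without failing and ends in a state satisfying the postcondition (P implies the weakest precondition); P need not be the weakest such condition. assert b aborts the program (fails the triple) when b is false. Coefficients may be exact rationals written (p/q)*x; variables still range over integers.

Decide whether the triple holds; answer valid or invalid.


Working backward. After the program, the postcondition (3/4)*lim + (3*s - 8) ≠ -9 → lim + v + 7 ≤ -3 must hold; in canonical form it is (3/4)*lim + 3*s ≠ -1 → lim + v ≤ -10.
Before skip: (3/4)*lim + 3*s ≠ -1 → lim + v ≤ -10
Before assert acc + lim + 8 ≠ lim - v + 4: acc + v ≠ -4 ∧ ((3/4)*lim + 3*s ≠ -1 → lim + v ≤ -10)
Before lim := s - e + 5: acc + v ≠ -4 ∧ ((15/4)*s ≠ (3/4)*e - 19/4 → s + v ≤ e - 15)
The weakest precondition is acc + v ≠ -4 ∧ ((15/4)*s ≠ (3/4)*e - 19/4 → s + v ≤ e - 15).
Check whether acc + v ≠ -4 ∧ ((15/4)*s ≠ (3/4)*e - 19/4 → s + v ≤ e - 13) implies it.
Countermodel: at the initial state acc = 10, e = 0, s = 0, v = -13, the precondition holds but the weakest precondition fails.
Answer: invalid


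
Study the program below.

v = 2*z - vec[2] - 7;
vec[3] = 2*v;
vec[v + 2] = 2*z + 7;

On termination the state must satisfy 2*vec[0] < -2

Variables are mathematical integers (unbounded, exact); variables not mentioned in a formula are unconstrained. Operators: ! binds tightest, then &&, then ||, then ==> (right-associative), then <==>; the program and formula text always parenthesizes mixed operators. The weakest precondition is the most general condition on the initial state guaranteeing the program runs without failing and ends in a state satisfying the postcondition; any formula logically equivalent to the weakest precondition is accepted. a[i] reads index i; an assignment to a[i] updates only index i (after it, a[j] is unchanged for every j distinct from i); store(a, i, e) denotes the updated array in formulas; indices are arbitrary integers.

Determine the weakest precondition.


Working backward. After the program, 2*vec[0] < -2 must hold.
Before vec[v + 2] := 2*z + 7: 2*store(vec, v + 2, 2*z + 7)[0] < -2
Before vec[3] := 2*v: 2*store(store(vec, 3, 2*v), v + 2, 2*z + 7)[0] < -2
Before v := 2*z - vec[2] - 7: 2*store(store(vec, 3, -2*vec[2] + 4*z - 14), -vec[2] + 2*z - 5, 2*z + 7)[0] < -2
Answer: WP = 2*store(store(vec, 3, -2*vec[2] + 4*z - 14), -vec[2] + 2*z - 5, 2*z + 7)[0] < -2


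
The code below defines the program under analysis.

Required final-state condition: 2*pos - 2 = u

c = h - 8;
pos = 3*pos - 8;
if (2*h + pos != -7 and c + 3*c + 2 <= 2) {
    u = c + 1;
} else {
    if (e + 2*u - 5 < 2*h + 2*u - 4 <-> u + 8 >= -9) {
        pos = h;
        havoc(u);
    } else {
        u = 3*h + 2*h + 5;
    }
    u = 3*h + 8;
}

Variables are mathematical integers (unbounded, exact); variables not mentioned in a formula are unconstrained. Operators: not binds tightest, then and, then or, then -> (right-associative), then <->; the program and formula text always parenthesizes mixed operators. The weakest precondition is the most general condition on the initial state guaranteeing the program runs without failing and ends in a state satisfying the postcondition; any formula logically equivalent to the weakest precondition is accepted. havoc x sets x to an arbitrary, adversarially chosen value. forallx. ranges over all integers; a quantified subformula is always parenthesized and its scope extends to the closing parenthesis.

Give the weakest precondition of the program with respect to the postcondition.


Working backward. After the program, the postcondition 2*pos - 2 = u must hold; in canonical form it is 2*pos = u + 2.
Then branch requires 2*pos = c + 3; else branch requires ((e < 2*h + 1 <-> u >= -17) -> h = -10) and ((not (e < 2*h + 1 <-> u >= -17)) -> 2*pos = 3*h + 10).
Before the if: ((2*h + pos != -7 and 4*c <= 0) -> 2*pos = c + 3) and ((not (2*h + pos != -7 and 4*c <= 0)) -> (((e < 2*h + 1 <-> u >= -17) -> h = -10) and ((not (e < 2*h + 1 <-> u >= -17)) -> 2*pos = 3*h + 10)))
Before pos := 3*pos - 8: ((2*h + 3*pos != 1 and 4*c <= 0) -> 6*pos = c + 19) and ((not (2*h + 3*pos != 1 and 4*c <= 0)) -> (((e < 2*h + 1 <-> u >= -17) -> h = -10) and ((not (e < 2*h + 1 <-> u >= -17)) -> 6*pos = 3*h + 26)))
Before c := h - 8: ((2*h + 3*pos != 1 and 4*h <= 32) -> 6*pos = h + 11) and ((not (2*h + 3*pos != 1 and 4*h <= 32)) -> (((e < 2*h + 1 <-> u >= -17) -> h = -10) and ((not (e < 2*h + 1 <-> u >= -17)) -> 6*pos = 3*h + 26)))
Answer: WP = ((2*h + 3*pos != 1 and 4*h <= 32) -> 6*pos = h + 11) and ((not (2*h + 3*pos != 1 and 4*h <= 32)) -> (((e < 2*h + 1 <-> u >= -17) -> h = -10) and ((not (e < 2*h + 1 <-> u >= -17)) -> 6*pos = 3*h + 26)))


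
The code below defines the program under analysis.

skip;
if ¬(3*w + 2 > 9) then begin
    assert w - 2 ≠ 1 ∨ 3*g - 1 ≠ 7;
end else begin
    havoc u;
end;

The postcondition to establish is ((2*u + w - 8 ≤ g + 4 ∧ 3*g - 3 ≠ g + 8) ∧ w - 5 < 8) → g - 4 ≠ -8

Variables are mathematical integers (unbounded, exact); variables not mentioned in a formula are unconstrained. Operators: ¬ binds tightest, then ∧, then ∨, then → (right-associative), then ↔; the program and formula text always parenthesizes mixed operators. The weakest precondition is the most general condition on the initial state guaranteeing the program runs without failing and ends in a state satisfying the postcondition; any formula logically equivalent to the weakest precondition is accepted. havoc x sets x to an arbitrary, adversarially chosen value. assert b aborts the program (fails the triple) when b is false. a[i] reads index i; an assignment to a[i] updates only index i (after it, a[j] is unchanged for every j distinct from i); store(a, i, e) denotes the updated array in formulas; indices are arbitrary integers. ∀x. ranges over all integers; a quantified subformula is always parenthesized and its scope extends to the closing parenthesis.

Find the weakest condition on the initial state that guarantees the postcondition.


Working backward. After the program, the postcondition ((2*u + w - 8 ≤ g + 4 ∧ 3*g - 3 ≠ g + 8) ∧ w - 5 < 8) → g - 4 ≠ -8 must hold; in canonical form it is (2*u + w ≤ g + 12 ∧ 2*g ≠ 11 ∧ w < 13) → g ≠ -4.
Then branch requires (w ≠ 3 ∨ 3*g ≠ 8) ∧ ((2*u + w ≤ g + 12 ∧ 2*g ≠ 11 ∧ w < 13) → g ≠ -4); else branch requires ∀u_1. ((2*u_1 + w ≤ g + 12 ∧ 2*g ≠ 11 ∧ w < 13) → g ≠ -4).
Before the if: ((¬(3*w > 7)) → ((w ≠ 3 ∨ 3*g ≠ 8) ∧ ((2*u + w ≤ g + 12 ∧ 2*g ≠ 11 ∧ w < 13) → g ≠ -4))) ∧ (3*w > 7 → (∀u_1. ((2*u_1 + w ≤ g + 12 ∧ 2*g ≠ 11 ∧ w < 13) → g ≠ -4)))
Before skip: ((¬(3*w > 7)) → ((w ≠ 3 ∨ 3*g ≠ 8) ∧ ((2*u + w ≤ g + 12 ∧ 2*g ≠ 11 ∧ w < 13) → g ≠ -4))) ∧ (3*w > 7 → (∀u_1. ((2*u_1 + w ≤ g + 12 ∧ 2*g ≠ 11 ∧ w < 13) → g ≠ -4)))
Answer: WP = ((¬(3*w > 7)) → ((w ≠ 3 ∨ 3*g ≠ 8) ∧ ((2*u + w ≤ g + 12 ∧ 2*g ≠ 11 ∧ w < 13) → g ≠ -4))) ∧ (3*w > 7 → (∀u_1. ((2*u_1 + w ≤ g + 12 ∧ 2*g ≠ 11 ∧ w < 13) → g ≠ -4)))


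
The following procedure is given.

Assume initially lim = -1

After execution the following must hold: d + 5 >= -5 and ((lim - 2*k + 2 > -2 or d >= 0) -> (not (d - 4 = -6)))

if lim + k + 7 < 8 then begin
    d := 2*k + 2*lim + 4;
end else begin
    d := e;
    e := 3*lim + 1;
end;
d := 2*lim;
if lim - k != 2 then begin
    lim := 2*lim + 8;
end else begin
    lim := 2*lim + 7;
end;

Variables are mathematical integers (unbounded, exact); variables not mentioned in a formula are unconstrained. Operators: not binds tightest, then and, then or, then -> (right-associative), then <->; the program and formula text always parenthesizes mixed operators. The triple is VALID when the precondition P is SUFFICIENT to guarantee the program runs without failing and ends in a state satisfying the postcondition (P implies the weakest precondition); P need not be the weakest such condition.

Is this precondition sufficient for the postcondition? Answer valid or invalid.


Working backward. After the program, the postcondition d + 5 >= -5 and ((lim - 2*k + 2 > -2 or d >= 0) -> (not (d - 4 = -6))) must hold; in canonical form it is d >= -10 and ((lim > 2*k - 4 or d >= 0) -> (not (d = -2))).
Then branch requires d >= -10 and ((2*lim > 2*k - 12 or d >= 0) -> (not (d = -2))); else branch requires d >= -10 and ((2*lim > 2*k - 11 or d >= 0) -> (not (d = -2))).
Before the if: (lim != k + 2 -> (d >= -10 and ((2*lim > 2*k - 12 or d >= 0) -> (not (d = -2))))) and ((not (lim != k + 2)) -> (d >= -10 and ((2*lim > 2*k - 11 or d >= 0) -> (not (d = -2)))))
Before d := 2*lim: (lim != k + 2 -> (2*lim >= -10 and ((2*lim > 2*k - 12 or 2*lim >= 0) -> (not (2*lim = -2))))) and ((not (lim != k + 2)) -> (2*lim >= -10 and ((2*lim > 2*k - 11 or 2*lim >= 0) -> (not (2*lim = -2)))))
Then branch requires (lim != k + 2 -> (2*lim >= -10 and ((2*lim > 2*k - 12 or 2*lim >= 0) -> (not (2*lim = -2))))) and ((not (lim != k + 2)) -> (2*lim >= -10 and ((2*lim > 2*k - 11 or 2*lim >= 0) -> (not (2*lim = -2))))); else branch requires (lim != k + 2 -> (2*lim >= -10 and ((2*lim > 2*k - 12 or 2*lim >= 0) -> (not (2*lim = -2))))) and ((not (lim != k + 2)) -> (2*lim >= -10 and ((2*lim > 2*k - 11 or 2*lim >= 0) -> (not (2*lim = -2))))).
Before the if: (k + lim < 1 -> ((lim != k + 2 -> (2*lim >= -10 and ((2*lim > 2*k - 12 or 2*lim >= 0) -> (not (2*lim = -2))))) and ((not (lim != k + 2)) -> (2*lim >= -10 and ((2*lim > 2*k - 11 or 2*lim >= 0) -> (not (2*lim = -2))))))) and ((not (k + lim < 1)) -> ((lim != k + 2 -> (2*lim >= -10 and ((2*lim > 2*k - 12 or 2*lim >= 0) -> (not (2*lim = -2))))) and ((not (lim != k + 2)) -> (2*lim >= -10 and ((2*lim > 2*k - 11 or 2*lim >= 0) -> (not (2*lim = -2)))))))
The weakest precondition is (k + lim < 1 -> ((lim != k + 2 -> (2*lim >= -10 and ((2*lim > 2*k - 12 or 2*lim >= 0) -> (not (2*lim = -2))))) and ((not (lim != k + 2)) -> (2*lim >= -10 and ((2*lim > 2*k - 11 or 2*lim >= 0) -> (not (2*lim = -2))))))) and ((not (k + lim < 1)) -> ((lim != k + 2 -> (2*lim >= -10 and ((2*lim > 2*k - 12 or 2*lim >= 0) -> (not (2*lim = -2))))) and ((not (lim != k + 2)) -> (2*lim >= -10 and ((2*lim > 2*k - 11 or 2*lim >= 0) -> (not (2*lim = -2))))))).
Check whether lim = -1 implies it.
Countermodel: at the initial state k = -3, lim = -1, the precondition holds but the weakest precondition fails.
Answer: invalid
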